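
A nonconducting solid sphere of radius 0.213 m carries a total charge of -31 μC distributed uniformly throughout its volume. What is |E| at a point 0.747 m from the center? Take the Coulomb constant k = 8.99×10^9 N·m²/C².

E = 4.99e5 N/C

Take a concentric spherical Gaussian surface of radius r = 0.747 m (r > R, so the entire charge is enclosed).
Q_enc = -31 μC = -3.10×10^-5 C.
Applying ∮E·dA = Q_enc/ε₀ with Φ = E(4πr²):
E = k|Q_enc|/r² = (8.99×10^9)(3.10×10^-5)/(0.747)² = 4.99e5 N/C.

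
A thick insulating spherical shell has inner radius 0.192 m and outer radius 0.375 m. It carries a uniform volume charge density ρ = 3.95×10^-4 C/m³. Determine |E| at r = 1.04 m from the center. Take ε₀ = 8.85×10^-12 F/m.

6.28×10^5 N/C

Take a concentric spherical Gaussian surface of radius r = 1.04 m (r > 0.375 m, enclosing the whole shell).
Q_enc = ρ·(4π/3)(b³ − a³) = (3.95e-4)·(4π/3)·((0.375)³ − (0.192)³) = 7.554×10^-5 C.
By Gauss's law, ∮E·dA = E·4πr² = Q_enc/ε₀.
E = |Q_enc|/(4πε₀r²) = (7.554×10^-5)/(4π·8.85×10^-12·(1.04)²) = 6.28×10^5 N/C.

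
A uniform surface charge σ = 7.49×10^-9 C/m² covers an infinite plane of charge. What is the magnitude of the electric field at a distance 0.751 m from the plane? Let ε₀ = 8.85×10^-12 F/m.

|E| ≈ 423 V/m

By planar symmetry E is perpendicular to the sheet and uniform; use a Gaussian pillbox with flat faces of area A on each side of the sheet.
Only the two end caps contribute flux: Φ = 2EA. With Q_enc = σA, Gauss's law gives E = |σ|/(2ε₀).
E = |σ|/(2ε₀) = (7.49e-9)/(2·8.85×10^-12) = 423 N/C.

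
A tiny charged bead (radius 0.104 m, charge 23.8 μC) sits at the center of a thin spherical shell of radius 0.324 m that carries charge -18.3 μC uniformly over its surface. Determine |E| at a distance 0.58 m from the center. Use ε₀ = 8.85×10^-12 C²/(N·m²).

Use a concentric Gaussian sphere at r = 0.58 m (r > 0.324 m, enclosing both).
Q_enc = (23.8 μC) + (-18.3 μC) = 5.50×10^-6 C.
Since E is radial and uniform over the Gaussian sphere, Φ = E·4πr² = Q_enc/ε₀.
E = |Q_enc|/(4πε₀r²) = (5.50×10^-6)/(4π·8.85×10^-12·(0.58)²) = 1.47×10^5 N/C.

|E| = 1.47×10^5 V/m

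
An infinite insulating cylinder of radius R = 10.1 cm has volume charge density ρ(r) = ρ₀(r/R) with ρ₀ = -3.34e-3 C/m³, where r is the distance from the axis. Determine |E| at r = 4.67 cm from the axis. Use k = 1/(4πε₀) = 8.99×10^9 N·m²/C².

|E| = 2.72×10^6 N/C

Coaxial Gaussian cylinder, radius r = 4.67 cm, length L (r < R).
Integrating ρ over the cross-section to radius r: λ_enc = (2πρ₀/R) ∫₀^r r'^2 dr' = 2πρ₀ r^3/(3·R) = -7.054×10^-6 C/m.
Gauss's law: E·2πrL = λ_enc L/ε₀.
E = 2k|λ_enc|/r = 2(8.99×10^9)(7.054e-6)/(0.0467) = 2.72×10^6 N/C.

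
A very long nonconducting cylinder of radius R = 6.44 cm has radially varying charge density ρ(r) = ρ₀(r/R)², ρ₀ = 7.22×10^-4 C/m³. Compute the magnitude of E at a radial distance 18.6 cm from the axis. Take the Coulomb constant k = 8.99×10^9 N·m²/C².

Choose a coaxial cylinder of radius r = 18.6 cm (arbitrary length L) as the Gaussian surface (r > R, full charge per length enclosed).
λ_enc = 2π ∫₀^R ρ₀(r'/R)^2 r' dr' = 2πρ₀R²/4 = 4.704e-6 C/m.
By Gauss's law (flux through the curved wall only), E·2πrL = λ_enc L/ε₀.
E = 2k|λ_enc|/r = 2(8.99×10^9)(4.704×10^-6)/(0.186) = 4.55e5 N/C.

E = 4.55×10^5 N/C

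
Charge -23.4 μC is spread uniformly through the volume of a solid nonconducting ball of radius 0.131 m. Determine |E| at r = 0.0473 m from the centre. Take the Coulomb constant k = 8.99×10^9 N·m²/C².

|E| = 4.43×10^6 N/C

Use a concentric Gaussian sphere at r = 0.0473 m (r < R).
Only the charge within r is enclosed: Q_enc = Q·(r/R)³ = (-23.4 μC)·(0.0473 m/0.131 m)³ = -1.102×10^-6 C.
Gauss's law: E·4πr² = Q_enc/ε₀.
E = k|Q_enc|/r² = (8.99×10^9)(1.102×10^-6)/(0.0473)² = 4.43×10^6 N/C.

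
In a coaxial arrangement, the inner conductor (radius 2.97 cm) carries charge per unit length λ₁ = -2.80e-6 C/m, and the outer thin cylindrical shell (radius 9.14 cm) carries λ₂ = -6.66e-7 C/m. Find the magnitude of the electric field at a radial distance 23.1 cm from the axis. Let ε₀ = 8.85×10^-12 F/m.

E = 2.70e5 N/C

Coaxial Gaussian cylinder, radius r = 23.1 cm, length L (r > 9.14 cm, enclosing both).
λ_enc = λ₁ + λ₂ = (-2.80e-6) + (-6.66e-7) = -3.466e-6 C/m.
Gauss's law: E·2πrL = λ_enc L/ε₀.
E = |λ_enc|/(2πε₀r) = (3.466×10^-6)/(2π·8.85×10^-12·0.231) = 2.70×10^5 N/C.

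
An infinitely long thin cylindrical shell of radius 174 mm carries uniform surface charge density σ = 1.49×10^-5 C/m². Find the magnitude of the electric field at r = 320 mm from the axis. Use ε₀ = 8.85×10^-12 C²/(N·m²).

Take a coaxial cylindrical Gaussian surface of radius r = 320 mm and length L (r > 174 mm).
The whole shell is enclosed: λ_enc = σ·2πR = (1.49e-5)·2π·(0.174) = 1.629e-5 C/m.
Since E is radial and uniform over the curved surface, Φ = E·2πrL = Q_enc/ε₀ = λ_enc L/ε₀.
E = |λ_enc|/(2πε₀r) = (1.629×10^-5)/(2π·8.85×10^-12·0.32) = 9.15×10^5 N/C.

E ≈ 9.15×10^5 N/C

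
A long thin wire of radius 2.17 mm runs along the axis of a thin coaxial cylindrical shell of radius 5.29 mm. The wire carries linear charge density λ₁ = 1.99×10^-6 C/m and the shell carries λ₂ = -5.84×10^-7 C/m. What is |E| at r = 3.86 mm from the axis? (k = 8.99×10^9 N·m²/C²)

E ≈ 9.27e6 N/C

Take a coaxial cylindrical Gaussian surface of radius r = 3.86 mm and length L (between the conductors, 2.17 mm < r < 5.29 mm).
The shell at 5.29 mm lies outside the Gaussian surface, so λ_enc = λ₁ = 1.99×10^-6 C/m.
Gauss's law: E·2πrL = λ_enc L/ε₀.
E = 2k|λ_enc|/r = 2(8.99×10^9)(1.99×10^-6)/(0.00386) = 9.27e6 N/C.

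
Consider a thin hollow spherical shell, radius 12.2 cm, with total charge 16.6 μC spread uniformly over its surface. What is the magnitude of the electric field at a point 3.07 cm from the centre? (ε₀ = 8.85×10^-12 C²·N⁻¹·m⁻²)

E = 0 (no enclosed charge)

Use a concentric Gaussian sphere at r = 3.07 cm (inside the shell, r < 12.2 cm).
No charge lies within this surface, so Q_enc = 0 and Gauss's law gives E·4πr² = 0 ⇒ E = 0.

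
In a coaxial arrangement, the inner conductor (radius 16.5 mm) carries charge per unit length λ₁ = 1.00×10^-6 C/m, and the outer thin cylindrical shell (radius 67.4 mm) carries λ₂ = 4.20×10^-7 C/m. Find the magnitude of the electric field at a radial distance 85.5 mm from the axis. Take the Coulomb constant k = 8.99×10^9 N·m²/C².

By cylindrical symmetry E is radial; use a coaxial Gaussian cylinder of radius 85.5 mm and length L (r > 67.4 mm, enclosing both).
λ_enc = λ₁ + λ₂ = (1.00×10^-6) + (4.20e-7) = 1.42e-6 C/m.
Since E is radial and uniform over the curved surface, Φ = E·2πrL = Q_enc/ε₀ = λ_enc L/ε₀.
E = 2k|λ_enc|/r = 2(8.99×10^9)(1.42e-6)/(0.0855) = 2.99×10^5 N/C.

|E| ≈ 2.99e5 V/m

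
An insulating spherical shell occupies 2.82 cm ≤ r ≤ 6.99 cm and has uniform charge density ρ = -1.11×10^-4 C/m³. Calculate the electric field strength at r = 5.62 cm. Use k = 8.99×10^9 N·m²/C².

|E| = 2.05×10^5 N/C

Take a concentric spherical Gaussian surface of radius r = 5.62 cm (within the shell material, 2.82 cm < r < 6.99 cm).
Only the shell between 2.82 cm and r is enclosed: Q_enc = ρ·(4π/3)(r³ − a³) = (-1.11e-4)·(4π/3)·((0.0562)³ − (0.0282)³) = -7.21×10^-8 C.
Since E is radial and uniform over the Gaussian sphere, Φ = E·4πr² = Q_enc/ε₀.
E = k|Q_enc|/r² = (8.99×10^9)(7.21e-8)/(0.0562)² = 2.05×10^5 N/C.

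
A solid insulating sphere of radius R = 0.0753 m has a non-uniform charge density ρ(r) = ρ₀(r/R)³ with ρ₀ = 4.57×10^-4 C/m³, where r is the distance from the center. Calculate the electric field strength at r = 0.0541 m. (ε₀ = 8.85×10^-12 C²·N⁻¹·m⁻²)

Use a concentric Gaussian sphere at r = 0.0541 m (r < R).
Integrate the density: Q_enc = 4π ∫₀^r ρ₀(r'/R)^3 r'² dr' = 4πρ₀ r^6/(6·R³) = 5.62×10^-8 C.
Applying ∮E·dA = Q_enc/ε₀ with Φ = E(4πr²):
E = |Q_enc|/(4πε₀r²) = (5.62e-8)/(4π·8.85×10^-12·(0.0541)²) = 1.73×10^5 N/C.

E ≈ 1.73×10^5 N/C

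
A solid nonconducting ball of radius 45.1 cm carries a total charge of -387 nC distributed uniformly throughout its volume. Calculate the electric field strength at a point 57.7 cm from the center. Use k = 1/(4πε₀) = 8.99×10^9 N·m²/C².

|E| ≈ 1.05×10^4 N/C

Use a concentric Gaussian sphere at r = 57.7 cm (r > R, so the entire charge is enclosed).
Q_enc = -387 nC = -3.87×10^-7 C.
Applying ∮E·dA = Q_enc/ε₀ with Φ = E(4πr²):
E = k|Q_enc|/r² = (8.99×10^9)(3.87e-7)/(0.577)² = 1.05×10^4 N/C.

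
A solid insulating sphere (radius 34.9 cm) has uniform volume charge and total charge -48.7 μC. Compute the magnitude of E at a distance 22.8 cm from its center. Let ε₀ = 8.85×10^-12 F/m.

E = 2.35×10^6 V/m

Symmetry ⇒ E = E(r) r̂. Gaussian sphere of radius r = 22.8 cm (r < R).
Only the charge within r is enclosed: Q_enc = Q·(r/R)³ = (-48.7 μC)·(22.8 cm/34.9 cm)³ = -1.358×10^-5 C.
Gauss's law: E·4πr² = Q_enc/ε₀.
E = |Q_enc|/(4πε₀r²) = (1.358e-5)/(4π·8.85×10^-12·(0.228)²) = 2.35×10^6 N/C.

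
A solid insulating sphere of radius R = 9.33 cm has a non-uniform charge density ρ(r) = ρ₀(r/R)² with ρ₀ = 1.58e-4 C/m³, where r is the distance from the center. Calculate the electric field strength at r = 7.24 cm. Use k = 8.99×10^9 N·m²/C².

Use a concentric Gaussian sphere at r = 7.24 cm (r < R).
Q_enc = ∫₀^r ρ(r')·4πr'² dr' = (4πρ₀/R²) ∫₀^r r'^4 dr' = 4πρ₀ r^5/(5·R²) = 9.075×10^-8 C.
Applying ∮E·dA = Q_enc/ε₀ with Φ = E(4πr²):
E = k|Q_enc|/r² = (8.99×10^9)(9.075×10^-8)/(0.0724)² = 1.56×10^5 N/C.

|E| ≈ 1.56×10^5 N/C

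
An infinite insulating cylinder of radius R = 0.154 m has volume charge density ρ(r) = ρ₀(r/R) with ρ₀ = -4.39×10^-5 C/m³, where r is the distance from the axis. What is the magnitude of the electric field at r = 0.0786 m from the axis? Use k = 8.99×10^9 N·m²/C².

|E| = 6.63×10^4 N/C

By cylindrical symmetry E is radial; use a coaxial Gaussian cylinder of radius 0.0786 m and length L (r < R).
λ_enc = ∫₀^r ρ(r')·2πr' dr' = (2πρ₀/R)·r^3/3 = -2.899×10^-7 C/m.
Applying ∮E·dA = Q_enc/ε₀ with the end caps contributing no flux:
E = 2k|λ_enc|/r = 2(8.99×10^9)(2.899×10^-7)/(0.0786) = 6.63e4 N/C.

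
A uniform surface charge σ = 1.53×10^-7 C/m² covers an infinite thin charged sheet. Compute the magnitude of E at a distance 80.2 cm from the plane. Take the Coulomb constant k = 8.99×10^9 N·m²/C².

E ≈ 8.64×10^3 N/C

The symmetry is planar: E is normal to the sheet and the same magnitude on both sides. Take a pillbox straddling the sheet with end-cap area A.
Flux Φ = 2EA and Q_enc = σA, so 2EA = σA/ε₀ ⇒ E = |σ|/(2ε₀), independent of distance.
E = 2πk|σ| = 2π(8.99×10^9)(1.53×10^-7) = 8.64×10^3 N/C.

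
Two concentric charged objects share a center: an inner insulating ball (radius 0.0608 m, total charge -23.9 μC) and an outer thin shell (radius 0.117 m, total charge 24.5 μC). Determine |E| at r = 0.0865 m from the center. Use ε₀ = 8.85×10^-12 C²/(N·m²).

Take a concentric spherical Gaussian surface of radius r = 0.0865 m (between the bodies, 0.0608 m < r < 0.117 m).
Only the inner charge is enclosed; the outer shell contributes nothing inside itself. Q_enc = -23.9 μC = -2.39×10^-5 C.
Gauss's law: E·4πr² = Q_enc/ε₀.
E = |Q_enc|/(4πε₀r²) = (2.39×10^-5)/(4π·8.85×10^-12·(0.0865)²) = 2.87×10^7 N/C.

|E| = 2.87×10^7 N/C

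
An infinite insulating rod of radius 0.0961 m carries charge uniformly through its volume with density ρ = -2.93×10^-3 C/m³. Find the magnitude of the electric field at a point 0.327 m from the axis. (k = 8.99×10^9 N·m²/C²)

Coaxial Gaussian cylinder, radius r = 0.327 m, length L (r > 0.0961 m, full cross-section enclosed).
λ_enc = ρ·πR² = (-2.93×10^-3)π(0.0961)² = -8.501e-5 C/m.
By Gauss's law (flux through the curved wall only), E·2πrL = λ_enc L/ε₀.
E = 2k|λ_enc|/r = 2(8.99×10^9)(8.501×10^-5)/(0.327) = 4.67×10^6 N/C.

E = 4.67×10^6 V/m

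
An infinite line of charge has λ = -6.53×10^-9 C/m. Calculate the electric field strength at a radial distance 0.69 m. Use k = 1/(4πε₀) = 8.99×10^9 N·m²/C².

Coaxial Gaussian cylinder, radius r = 0.69 m, length L.
Q_enc = λL, so λ_enc = -6.53e-9 C/m.
By Gauss's law (flux through the curved wall only), E·2πrL = λ_enc L/ε₀.
E = 2k|λ_enc|/r = 2(8.99×10^9)(6.53×10^-9)/(0.69) = 170 N/C.

|E| = 170 N/C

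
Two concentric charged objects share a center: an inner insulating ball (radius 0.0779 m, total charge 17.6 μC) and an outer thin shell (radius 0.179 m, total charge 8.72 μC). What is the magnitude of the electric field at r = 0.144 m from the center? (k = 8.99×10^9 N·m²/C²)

Take a concentric spherical Gaussian surface of radius r = 0.144 m (between the bodies, 0.0779 m < r < 0.179 m).
Only the inner charge is enclosed; the outer shell contributes nothing inside itself. Q_enc = 17.6 μC = 1.76×10^-5 C.
By Gauss's law, ∮E·dA = E·4πr² = Q_enc/ε₀.
E = k|Q_enc|/r² = (8.99×10^9)(1.76e-5)/(0.144)² = 7.63×10^6 N/C.

|E| = 7.63×10^6 N/C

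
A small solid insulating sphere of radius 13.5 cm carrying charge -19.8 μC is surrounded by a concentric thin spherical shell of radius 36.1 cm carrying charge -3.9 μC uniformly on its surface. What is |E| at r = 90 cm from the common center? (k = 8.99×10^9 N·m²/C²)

Symmetry ⇒ E = E(r) r̂. Gaussian sphere of radius r = 90 cm (r > 36.1 cm, enclosing both).
Q_enc = (-19.8 μC) + (-3.9 μC) = -2.37×10^-5 C.
By Gauss's law, ∮E·dA = E·4πr² = Q_enc/ε₀.
E = k|Q_enc|/r² = (8.99×10^9)(2.37×10^-5)/(0.9)² = 2.63×10^5 N/C.

E = 2.63e5 V/m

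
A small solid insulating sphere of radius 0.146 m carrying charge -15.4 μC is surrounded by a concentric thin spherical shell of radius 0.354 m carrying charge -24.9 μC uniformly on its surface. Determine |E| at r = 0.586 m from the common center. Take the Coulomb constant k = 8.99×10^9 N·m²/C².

E ≈ 1.06×10^6 N/C

Symmetry ⇒ E = E(r) r̂. Gaussian sphere of radius r = 0.586 m (r > 0.354 m, enclosing both).
Q_enc = (-15.4 μC) + (-24.9 μC) = -4.03×10^-5 C.
Gauss's law: E·4πr² = Q_enc/ε₀.
E = k|Q_enc|/r² = (8.99×10^9)(4.03×10^-5)/(0.586)² = 1.06×10^6 N/C.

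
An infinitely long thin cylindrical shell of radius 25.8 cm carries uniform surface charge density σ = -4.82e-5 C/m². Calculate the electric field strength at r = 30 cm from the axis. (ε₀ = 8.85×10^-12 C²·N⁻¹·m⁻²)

E ≈ 4.68×10^6 N/C

By cylindrical symmetry E is radial; use a coaxial Gaussian cylinder of radius 30 cm and length L (r > 25.8 cm).
The whole shell is enclosed: λ_enc = σ·2πR = (-4.82×10^-5)·2π·(0.258) = -7.814e-5 C/m.
By Gauss's law (flux through the curved wall only), E·2πrL = λ_enc L/ε₀.
E = |λ_enc|/(2πε₀r) = (7.814×10^-5)/(2π·8.85×10^-12·0.3) = 4.68×10^6 N/C.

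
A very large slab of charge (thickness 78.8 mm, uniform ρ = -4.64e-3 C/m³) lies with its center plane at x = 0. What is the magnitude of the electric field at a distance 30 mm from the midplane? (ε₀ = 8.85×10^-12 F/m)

By symmetry E is perpendicular to the slab. A Gaussian pillbox from −30 mm to +30 mm (face area A) lies entirely within the slab.
Q_enc = ρ·(2x)·A and flux = 2EA, so 2EA = 2ρxA/ε₀ ⇒ E = |ρ|x/ε₀.
E = (4.64×10^-3)(0.03)/(8.85×10^-12) = 1.57×10^7 N/C.

|E| ≈ 1.57×10^7 V/m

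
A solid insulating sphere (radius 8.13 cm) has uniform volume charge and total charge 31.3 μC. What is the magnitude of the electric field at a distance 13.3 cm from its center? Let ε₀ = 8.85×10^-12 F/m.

Symmetry ⇒ E = E(r) r̂. Gaussian sphere of radius r = 13.3 cm (r > R, so the entire charge is enclosed).
Q_enc = 31.3 μC = 3.13×10^-5 C.
Applying ∮E·dA = Q_enc/ε₀ with Φ = E(4πr²):
E = |Q_enc|/(4πε₀r²) = (3.13×10^-5)/(4π·8.85×10^-12·(0.133)²) = 1.59e7 N/C.

|E| ≈ 1.59×10^7 N/C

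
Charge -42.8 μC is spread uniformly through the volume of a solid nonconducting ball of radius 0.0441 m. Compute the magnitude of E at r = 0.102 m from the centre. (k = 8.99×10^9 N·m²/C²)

3.70e7 N/C

Symmetry ⇒ E = E(r) r̂. Gaussian sphere of radius r = 0.102 m (r > R, so the entire charge is enclosed).
Q_enc = -42.8 μC = -4.28×10^-5 C.
By Gauss's law, ∮E·dA = E·4πr² = Q_enc/ε₀.
E = k|Q_enc|/r² = (8.99×10^9)(4.28×10^-5)/(0.102)² = 3.70×10^7 N/C.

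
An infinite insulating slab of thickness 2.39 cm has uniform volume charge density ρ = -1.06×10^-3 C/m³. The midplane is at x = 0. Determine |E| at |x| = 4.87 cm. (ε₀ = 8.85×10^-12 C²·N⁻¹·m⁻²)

The point |x| = 4.87 cm lies outside the slab (half-thickness 0.01195 m). A symmetric pillbox spanning the full slab encloses Q_enc = ρ·d·A.
Flux = 2EA ⇒ E = |ρ|d/(2ε₀), independent of distance outside.
E = (1.06e-3)(0.0239)/(2·8.85×10^-12) = 1.43×10^6 N/C.

E ≈ 1.43×10^6 V/m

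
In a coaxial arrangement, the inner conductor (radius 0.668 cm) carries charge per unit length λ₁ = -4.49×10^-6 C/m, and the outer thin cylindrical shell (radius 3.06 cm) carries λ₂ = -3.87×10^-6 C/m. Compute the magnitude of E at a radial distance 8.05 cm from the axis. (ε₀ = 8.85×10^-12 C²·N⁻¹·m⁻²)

|E| ≈ 1.87×10^6 N/C

Take a coaxial cylindrical Gaussian surface of radius r = 8.05 cm and length L (r > 3.06 cm, enclosing both).
λ_enc = λ₁ + λ₂ = (-4.49e-6) + (-3.87×10^-6) = -8.36e-6 C/m.
By Gauss's law (flux through the curved wall only), E·2πrL = λ_enc L/ε₀.
E = |λ_enc|/(2πε₀r) = (8.36×10^-6)/(2π·8.85×10^-12·0.0805) = 1.87×10^6 N/C.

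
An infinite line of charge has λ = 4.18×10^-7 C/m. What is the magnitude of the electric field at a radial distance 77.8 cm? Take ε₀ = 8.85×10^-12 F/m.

9.66×10^3 N/C

Choose a coaxial cylinder of radius r = 77.8 cm (arbitrary length L) as the Gaussian surface.
Q_enc = λL, so λ_enc = 4.18×10^-7 C/m.
Since E is radial and uniform over the curved surface, Φ = E·2πrL = Q_enc/ε₀ = λ_enc L/ε₀.
E = |λ_enc|/(2πε₀r) = (4.18×10^-7)/(2π·8.85×10^-12·0.778) = 9.66×10^3 N/C.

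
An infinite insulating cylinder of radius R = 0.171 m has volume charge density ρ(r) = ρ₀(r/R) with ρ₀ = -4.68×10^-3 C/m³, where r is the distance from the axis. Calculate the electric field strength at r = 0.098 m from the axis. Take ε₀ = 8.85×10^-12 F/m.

|E| ≈ 9.90×10^6 N/C

Choose a coaxial cylinder of radius r = 0.098 m (arbitrary length L) as the Gaussian surface (r < R).
λ_enc = ∫₀^r ρ(r')·2πr' dr' = (2πρ₀/R)·r^3/3 = -5.395×10^-5 C/m.
By Gauss's law (flux through the curved wall only), E·2πrL = λ_enc L/ε₀.
E = |λ_enc|/(2πε₀r) = (5.395×10^-5)/(2π·8.85×10^-12·0.098) = 9.90×10^6 N/C.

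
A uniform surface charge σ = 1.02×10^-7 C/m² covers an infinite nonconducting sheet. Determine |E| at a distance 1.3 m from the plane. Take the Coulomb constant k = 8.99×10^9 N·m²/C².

|E| = 5.76×10^3 V/m

By planar symmetry E is perpendicular to the sheet and uniform; use a Gaussian pillbox with flat faces of area A on each side of the sheet.
Flux Φ = 2EA and Q_enc = σA, so 2EA = σA/ε₀ ⇒ E = |σ|/(2ε₀), independent of distance.
E = 2πk|σ| = 2π(8.99×10^9)(1.02×10^-7) = 5.76×10^3 N/C.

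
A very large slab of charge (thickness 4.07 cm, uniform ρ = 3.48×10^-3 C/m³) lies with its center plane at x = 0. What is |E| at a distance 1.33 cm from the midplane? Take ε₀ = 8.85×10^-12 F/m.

|E| ≈ 5.23×10^6 V/m

By symmetry E is perpendicular to the slab. A Gaussian pillbox from −1.33 cm to +1.33 cm (face area A) lies entirely within the slab.
Q_enc = ρ·(2x)·A and flux = 2EA, so 2EA = 2ρxA/ε₀ ⇒ E = |ρ|x/ε₀.
E = (3.48×10^-3)(0.0133)/(8.85×10^-12) = 5.23e6 N/C.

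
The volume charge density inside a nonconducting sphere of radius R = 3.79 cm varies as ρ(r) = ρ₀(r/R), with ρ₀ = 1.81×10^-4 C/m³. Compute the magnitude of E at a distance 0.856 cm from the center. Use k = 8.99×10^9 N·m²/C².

E ≈ 9.88e3 V/m

Use a concentric Gaussian sphere at r = 0.856 cm (r < R).
Q_enc = ∫₀^r ρ(r')·4πr'² dr' = (4πρ₀/R) ∫₀^r r'^3 dr' = 4πρ₀ r^4/(4·R) = 8.055e-11 C.
By Gauss's law, ∮E·dA = E·4πr² = Q_enc/ε₀.
E = k|Q_enc|/r² = (8.99×10^9)(8.055×10^-11)/(0.00856)² = 9.88×10^3 N/C.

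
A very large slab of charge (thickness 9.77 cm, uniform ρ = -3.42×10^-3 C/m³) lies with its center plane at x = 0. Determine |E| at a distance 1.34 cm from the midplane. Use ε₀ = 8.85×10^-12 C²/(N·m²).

By symmetry E is perpendicular to the slab. A Gaussian pillbox from −1.34 cm to +1.34 cm (face area A) lies entirely within the slab.
Q_enc = ρ·(2x)·A and flux = 2EA, so 2EA = 2ρxA/ε₀ ⇒ E = |ρ|x/ε₀.
E = (3.42×10^-3)(0.0134)/(8.85×10^-12) = 5.18×10^6 N/C.

|E| ≈ 5.18×10^6 N/C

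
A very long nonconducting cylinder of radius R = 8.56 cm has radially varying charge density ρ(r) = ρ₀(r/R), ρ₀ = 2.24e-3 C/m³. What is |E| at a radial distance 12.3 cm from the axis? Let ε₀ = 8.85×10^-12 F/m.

|E| ≈ 5.03×10^6 N/C

Choose a coaxial cylinder of radius r = 12.3 cm (arbitrary length L) as the Gaussian surface (r > R, full charge per length enclosed).
λ_enc = 2π ∫₀^R ρ₀(r'/R)^1 r' dr' = 2πρ₀R²/3 = 3.438e-5 C/m.
Applying ∮E·dA = Q_enc/ε₀ with the end caps contributing no flux:
E = |λ_enc|/(2πε₀r) = (3.438e-5)/(2π·8.85×10^-12·0.123) = 5.03e6 N/C.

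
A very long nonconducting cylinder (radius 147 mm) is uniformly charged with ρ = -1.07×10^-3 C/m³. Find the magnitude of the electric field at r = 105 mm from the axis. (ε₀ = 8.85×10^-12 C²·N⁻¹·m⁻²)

Coaxial Gaussian cylinder, radius r = 105 mm, length L (r < R).
Enclosed charge per unit length: λ_enc = ρ·πr² = (-1.07×10^-3)π(0.105)² = -3.706e-5 C/m.
By Gauss's law (flux through the curved wall only), E·2πrL = λ_enc L/ε₀.
E = |λ_enc|/(2πε₀r) = (3.706×10^-5)/(2π·8.85×10^-12·0.105) = 6.35e6 N/C.

6.35×10^6 V/m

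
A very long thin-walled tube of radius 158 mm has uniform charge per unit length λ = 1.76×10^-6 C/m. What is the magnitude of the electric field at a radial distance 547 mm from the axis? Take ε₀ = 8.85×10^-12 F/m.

Coaxial Gaussian cylinder, radius r = 547 mm, length L (r > 158 mm).
The full line charge is enclosed: λ_enc = 1.76e-6 C/m.
By Gauss's law (flux through the curved wall only), E·2πrL = λ_enc L/ε₀.
E = |λ_enc|/(2πε₀r) = (1.76×10^-6)/(2π·8.85×10^-12·0.547) = 5.79×10^4 N/C.

E ≈ 5.79e4 N/C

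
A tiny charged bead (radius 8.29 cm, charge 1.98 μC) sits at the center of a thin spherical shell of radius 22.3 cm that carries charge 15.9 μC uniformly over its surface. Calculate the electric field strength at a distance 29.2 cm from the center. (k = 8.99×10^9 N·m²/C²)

Symmetry ⇒ E = E(r) r̂. Gaussian sphere of radius r = 29.2 cm (r > 22.3 cm, enclosing both).
Q_enc = (1.98 μC) + (15.9 μC) = 1.788×10^-5 C.
Gauss's law: E·4πr² = Q_enc/ε₀.
E = k|Q_enc|/r² = (8.99×10^9)(1.788e-5)/(0.292)² = 1.89×10^6 N/C.

E = 1.89×10^6 V/m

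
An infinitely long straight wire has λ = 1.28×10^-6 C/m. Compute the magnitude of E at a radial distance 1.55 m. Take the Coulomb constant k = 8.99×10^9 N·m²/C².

Take a coaxial cylindrical Gaussian surface of radius r = 1.55 m and length L.
Q_enc = λL, so λ_enc = 1.28×10^-6 C/m.
Since E is radial and uniform over the curved surface, Φ = E·2πrL = Q_enc/ε₀ = λ_enc L/ε₀.
E = 2k|λ_enc|/r = 2(8.99×10^9)(1.28×10^-6)/(1.55) = 1.48×10^4 N/C.

|E| ≈ 1.48×10^4 V/m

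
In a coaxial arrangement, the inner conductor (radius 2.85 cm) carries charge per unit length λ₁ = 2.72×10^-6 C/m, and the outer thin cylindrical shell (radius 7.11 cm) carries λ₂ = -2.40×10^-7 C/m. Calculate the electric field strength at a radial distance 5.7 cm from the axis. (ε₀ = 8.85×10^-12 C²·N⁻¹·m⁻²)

By cylindrical symmetry E is radial; use a coaxial Gaussian cylinder of radius 5.7 cm and length L (between the conductors, 2.85 cm < r < 7.11 cm).
Only the inner wire is enclosed; the outer shell contributes nothing inside itself. λ_enc = λ₁ = 2.72e-6 C/m.
Applying ∮E·dA = Q_enc/ε₀ with the end caps contributing no flux:
E = |λ_enc|/(2πε₀r) = (2.72×10^-6)/(2π·8.85×10^-12·0.057) = 8.58e5 N/C.

8.58×10^5 N/C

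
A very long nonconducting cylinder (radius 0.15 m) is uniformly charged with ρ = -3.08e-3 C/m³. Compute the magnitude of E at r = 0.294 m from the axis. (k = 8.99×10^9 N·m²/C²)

E ≈ 1.33×10^7 V/m

Coaxial Gaussian cylinder, radius r = 0.294 m, length L (r > 0.15 m, full cross-section enclosed).
λ_enc = ρ·πR² = (-3.08×10^-3)π(0.15)² = -2.177×10^-4 C/m.
Since E is radial and uniform over the curved surface, Φ = E·2πrL = Q_enc/ε₀ = λ_enc L/ε₀.
E = 2k|λ_enc|/r = 2(8.99×10^9)(2.177×10^-4)/(0.294) = 1.33×10^7 N/C.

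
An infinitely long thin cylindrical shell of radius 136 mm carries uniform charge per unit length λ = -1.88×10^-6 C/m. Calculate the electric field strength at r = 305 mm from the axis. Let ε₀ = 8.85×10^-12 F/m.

Take a coaxial cylindrical Gaussian surface of radius r = 305 mm and length L (r > 136 mm).
The full line charge is enclosed: λ_enc = -1.88e-6 C/m.
By Gauss's law (flux through the curved wall only), E·2πrL = λ_enc L/ε₀.
E = |λ_enc|/(2πε₀r) = (1.88e-6)/(2π·8.85×10^-12·0.305) = 1.11×10^5 N/C.

E = 1.11×10^5 N/C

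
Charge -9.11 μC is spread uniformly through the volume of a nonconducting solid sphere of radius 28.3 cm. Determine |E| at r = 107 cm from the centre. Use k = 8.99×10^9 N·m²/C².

Use a concentric Gaussian sphere at r = 107 cm (r > R, so the entire charge is enclosed).
Q_enc = -9.11 μC = -9.11×10^-6 C.
By Gauss's law, ∮E·dA = E·4πr² = Q_enc/ε₀.
E = k|Q_enc|/r² = (8.99×10^9)(9.11×10^-6)/(1.07)² = 7.15e4 N/C.

E ≈ 7.15e4 V/m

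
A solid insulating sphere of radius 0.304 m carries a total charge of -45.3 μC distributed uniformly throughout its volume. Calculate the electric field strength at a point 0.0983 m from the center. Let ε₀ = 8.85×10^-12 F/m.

Symmetry ⇒ E = E(r) r̂. Gaussian sphere of radius r = 0.0983 m (r < R).
Only the charge within r is enclosed: Q_enc = Q·(r/R)³ = (-45.3 μC)·(0.0983 m/0.304 m)³ = -1.532e-6 C.
Applying ∮E·dA = Q_enc/ε₀ with Φ = E(4πr²):
E = |Q_enc|/(4πε₀r²) = (1.532×10^-6)/(4π·8.85×10^-12·(0.0983)²) = 1.43×10^6 N/C.

E = 1.43×10^6 V/m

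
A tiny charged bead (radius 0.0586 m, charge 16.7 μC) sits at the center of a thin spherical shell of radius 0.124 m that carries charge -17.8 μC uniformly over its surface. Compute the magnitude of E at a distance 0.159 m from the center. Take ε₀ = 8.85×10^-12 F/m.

E ≈ 3.91×10^5 N/C

Symmetry ⇒ E = E(r) r̂. Gaussian sphere of radius r = 0.159 m (r > 0.124 m, enclosing both).
Q_enc = (16.7 μC) + (-17.8 μC) = -1.10e-6 C.
Gauss's law: E·4πr² = Q_enc/ε₀.
E = |Q_enc|/(4πε₀r²) = (1.10×10^-6)/(4π·8.85×10^-12·(0.159)²) = 3.91×10^5 N/C.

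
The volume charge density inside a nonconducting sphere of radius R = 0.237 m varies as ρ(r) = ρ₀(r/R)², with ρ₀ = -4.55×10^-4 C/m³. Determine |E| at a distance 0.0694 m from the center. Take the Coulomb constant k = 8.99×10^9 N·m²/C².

E = 6.12e4 V/m

Symmetry ⇒ E = E(r) r̂. Gaussian sphere of radius r = 0.0694 m (r < R).
Integrate the density: Q_enc = 4π ∫₀^r ρ₀(r'/R)^2 r'² dr' = 4πρ₀ r^5/(5·R²) = -3.278×10^-8 C.
Gauss's law: E·4πr² = Q_enc/ε₀.
E = k|Q_enc|/r² = (8.99×10^9)(3.278×10^-8)/(0.0694)² = 6.12×10^4 N/C.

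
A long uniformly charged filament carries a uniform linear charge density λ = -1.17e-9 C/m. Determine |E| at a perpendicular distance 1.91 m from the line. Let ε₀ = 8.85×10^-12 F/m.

Choose a coaxial cylinder of radius r = 1.91 m (arbitrary length L) as the Gaussian surface.
Q_enc = λL, so λ_enc = -1.17e-9 C/m.
Since E is radial and uniform over the curved surface, Φ = E·2πrL = Q_enc/ε₀ = λ_enc L/ε₀.
E = |λ_enc|/(2πε₀r) = (1.17×10^-9)/(2π·8.85×10^-12·1.91) = 11 N/C.

|E| = 11 V/m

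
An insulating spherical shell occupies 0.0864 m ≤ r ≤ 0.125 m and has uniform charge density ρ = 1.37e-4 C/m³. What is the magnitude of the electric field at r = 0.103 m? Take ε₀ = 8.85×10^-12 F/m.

By spherical symmetry E is radial; choose a Gaussian sphere of radius r = 0.103 m (within the shell material, 0.0864 m < r < 0.125 m).
Only the shell between 0.0864 m and r is enclosed: Q_enc = ρ·(4π/3)(r³ − a³) = (1.37×10^-4)·(4π/3)·((0.103)³ − (0.0864)³) = 2.57×10^-7 C.
Gauss's law: E·4πr² = Q_enc/ε₀.
E = |Q_enc|/(4πε₀r²) = (2.57×10^-7)/(4π·8.85×10^-12·(0.103)²) = 2.18×10^5 N/C.

2.18×10^5 N/C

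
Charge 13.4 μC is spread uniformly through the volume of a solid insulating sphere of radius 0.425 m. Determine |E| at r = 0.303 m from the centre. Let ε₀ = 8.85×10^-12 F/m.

4.76×10^5 V/m

Symmetry ⇒ E = E(r) r̂. Gaussian sphere of radius r = 0.303 m (r < R).
Only the charge within r is enclosed: Q_enc = Q·(r/R)³ = (13.4 μC)·(0.303 m/0.425 m)³ = 4.856×10^-6 C.
Gauss's law: E·4πr² = Q_enc/ε₀.
E = |Q_enc|/(4πε₀r²) = (4.856e-6)/(4π·8.85×10^-12·(0.303)²) = 4.76×10^5 N/C.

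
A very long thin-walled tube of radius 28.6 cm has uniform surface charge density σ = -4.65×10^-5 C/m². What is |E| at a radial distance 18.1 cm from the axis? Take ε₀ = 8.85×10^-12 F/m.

Choose a coaxial cylinder of radius r = 18.1 cm (arbitrary length L) as the Gaussian surface (r < 28.6 cm, inside the shell).
No charge is enclosed, so Gauss's law gives E·2πrL = 0 ⇒ E = 0.

|E| = 0 N/C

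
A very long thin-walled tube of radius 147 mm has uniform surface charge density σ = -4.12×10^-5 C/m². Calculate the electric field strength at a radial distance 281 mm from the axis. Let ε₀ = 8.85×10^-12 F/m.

E = 2.44e6 N/C

Coaxial Gaussian cylinder, radius r = 281 mm, length L (r > 147 mm).
The whole shell is enclosed: λ_enc = σ·2πR = (-4.12×10^-5)·2π·(0.147) = -3.805×10^-5 C/m.
Since E is radial and uniform over the curved surface, Φ = E·2πrL = Q_enc/ε₀ = λ_enc L/ε₀.
E = |λ_enc|/(2πε₀r) = (3.805×10^-5)/(2π·8.85×10^-12·0.281) = 2.44×10^6 N/C.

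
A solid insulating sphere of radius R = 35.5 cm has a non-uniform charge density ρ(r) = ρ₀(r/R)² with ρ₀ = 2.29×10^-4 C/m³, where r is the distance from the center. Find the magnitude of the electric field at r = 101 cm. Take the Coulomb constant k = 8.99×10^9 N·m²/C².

|E| = 2.27e5 N/C

Symmetry ⇒ E = E(r) r̂. Gaussian sphere of radius r = 101 cm (r > R, all charge enclosed).
Q_enc = 4π ∫₀^R ρ₀(r'/R)^2 r'² dr' = 4πρ₀R³/5 = 2.575e-5 C.
Since E is radial and uniform over the Gaussian sphere, Φ = E·4πr² = Q_enc/ε₀.
E = k|Q_enc|/r² = (8.99×10^9)(2.575×10^-5)/(1.01)² = 2.27×10^5 N/C.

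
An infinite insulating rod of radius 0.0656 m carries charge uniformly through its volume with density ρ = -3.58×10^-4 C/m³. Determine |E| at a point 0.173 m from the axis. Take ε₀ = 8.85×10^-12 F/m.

Take a coaxial cylindrical Gaussian surface of radius r = 0.173 m and length L (r > 0.0656 m, full cross-section enclosed).
λ_enc = ρ·πR² = (-3.58e-4)π(0.0656)² = -4.84×10^-6 C/m.
Since E is radial and uniform over the curved surface, Φ = E·2πrL = Q_enc/ε₀ = λ_enc L/ε₀.
E = |λ_enc|/(2πε₀r) = (4.84×10^-6)/(2π·8.85×10^-12·0.173) = 5.03×10^5 N/C.

5.03×10^5 N/C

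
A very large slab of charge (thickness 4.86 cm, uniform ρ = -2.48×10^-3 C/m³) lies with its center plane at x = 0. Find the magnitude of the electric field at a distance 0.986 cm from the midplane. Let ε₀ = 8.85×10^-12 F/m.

By symmetry E is perpendicular to the slab. A Gaussian pillbox from −0.986 cm to +0.986 cm (face area A) lies entirely within the slab.
Q_enc = ρ·(2x)·A and flux = 2EA, so 2EA = 2ρxA/ε₀ ⇒ E = |ρ|x/ε₀.
E = (2.48e-3)(0.00986)/(8.85×10^-12) = 2.76×10^6 N/C.

2.76×10^6 N/C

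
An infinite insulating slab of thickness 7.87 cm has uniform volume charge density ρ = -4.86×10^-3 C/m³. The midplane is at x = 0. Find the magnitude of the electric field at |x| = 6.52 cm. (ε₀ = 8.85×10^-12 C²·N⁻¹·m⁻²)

2.16e7 N/C

The point |x| = 6.52 cm lies outside the slab (half-thickness 0.03935 m). A symmetric pillbox spanning the full slab encloses Q_enc = ρ·d·A.
Flux = 2EA ⇒ E = |ρ|d/(2ε₀), independent of distance outside.
E = (4.86×10^-3)(0.0787)/(2·8.85×10^-12) = 2.16×10^7 N/C.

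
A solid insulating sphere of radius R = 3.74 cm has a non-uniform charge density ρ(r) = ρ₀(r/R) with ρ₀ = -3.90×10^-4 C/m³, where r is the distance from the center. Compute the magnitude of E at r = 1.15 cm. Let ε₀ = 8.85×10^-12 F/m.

Take a concentric spherical Gaussian surface of radius r = 1.15 cm (r < R).
Integrate the density: Q_enc = 4π ∫₀^r ρ₀(r'/R)^1 r'² dr' = 4πρ₀ r^4/(4·R) = -5.73×10^-10 C.
Applying ∮E·dA = Q_enc/ε₀ with Φ = E(4πr²):
E = |Q_enc|/(4πε₀r²) = (5.73e-10)/(4π·8.85×10^-12·(0.0115)²) = 3.90e4 N/C.

|E| = 3.90e4 N/C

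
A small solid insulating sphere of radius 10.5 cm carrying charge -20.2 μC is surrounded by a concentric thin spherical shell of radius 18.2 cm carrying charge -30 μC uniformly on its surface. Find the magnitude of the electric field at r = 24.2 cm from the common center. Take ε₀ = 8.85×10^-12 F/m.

|E| = 7.71×10^6 N/C

Take a concentric spherical Gaussian surface of radius r = 24.2 cm (r > 18.2 cm, enclosing both).
Q_enc = (-20.2 μC) + (-30 μC) = -5.02×10^-5 C.
By Gauss's law, ∮E·dA = E·4πr² = Q_enc/ε₀.
E = |Q_enc|/(4πε₀r²) = (5.02e-5)/(4π·8.85×10^-12·(0.242)²) = 7.71×10^6 N/C.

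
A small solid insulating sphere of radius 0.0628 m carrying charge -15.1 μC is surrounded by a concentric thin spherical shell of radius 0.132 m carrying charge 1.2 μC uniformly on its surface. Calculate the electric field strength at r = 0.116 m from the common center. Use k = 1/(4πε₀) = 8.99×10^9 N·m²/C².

By spherical symmetry E is radial; choose a Gaussian sphere of radius r = 0.116 m (between the bodies, 0.0628 m < r < 0.132 m).
The shell at 0.132 m lies outside the Gaussian surface, so Q_enc = -15.1 μC = -1.51×10^-5 C.
Applying ∮E·dA = Q_enc/ε₀ with Φ = E(4πr²):
E = k|Q_enc|/r² = (8.99×10^9)(1.51×10^-5)/(0.116)² = 1.01×10^7 N/C.

|E| ≈ 1.01e7 N/C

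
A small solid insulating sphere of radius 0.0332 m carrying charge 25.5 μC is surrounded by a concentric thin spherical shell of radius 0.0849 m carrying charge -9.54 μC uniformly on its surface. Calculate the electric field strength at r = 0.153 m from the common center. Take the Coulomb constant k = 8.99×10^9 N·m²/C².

Take a concentric spherical Gaussian surface of radius r = 0.153 m (r > 0.0849 m, enclosing both).
Q_enc = (25.5 μC) + (-9.54 μC) = 1.596×10^-5 C.
By Gauss's law, ∮E·dA = E·4πr² = Q_enc/ε₀.
E = k|Q_enc|/r² = (8.99×10^9)(1.596e-5)/(0.153)² = 6.13×10^6 N/C.

6.13e6 V/m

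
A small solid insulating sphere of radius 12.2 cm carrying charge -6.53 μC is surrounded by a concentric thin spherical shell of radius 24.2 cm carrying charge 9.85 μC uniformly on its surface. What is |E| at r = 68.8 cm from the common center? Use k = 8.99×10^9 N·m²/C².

Symmetry ⇒ E = E(r) r̂. Gaussian sphere of radius r = 68.8 cm (r > 24.2 cm, enclosing both).
Q_enc = (-6.53 μC) + (9.85 μC) = 3.32×10^-6 C.
Applying ∮E·dA = Q_enc/ε₀ with Φ = E(4πr²):
E = k|Q_enc|/r² = (8.99×10^9)(3.32e-6)/(0.688)² = 6.31e4 N/C.

|E| ≈ 6.31×10^4 V/m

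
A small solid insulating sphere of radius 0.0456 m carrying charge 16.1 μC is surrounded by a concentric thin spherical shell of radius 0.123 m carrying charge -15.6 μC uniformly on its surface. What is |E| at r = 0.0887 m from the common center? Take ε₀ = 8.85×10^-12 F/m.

Symmetry ⇒ E = E(r) r̂. Gaussian sphere of radius r = 0.0887 m (between the bodies, 0.0456 m < r < 0.123 m).
Only the inner charge is enclosed; the outer shell contributes nothing inside itself. Q_enc = 16.1 μC = 1.61e-5 C.
Since E is radial and uniform over the Gaussian sphere, Φ = E·4πr² = Q_enc/ε₀.
E = |Q_enc|/(4πε₀r²) = (1.61×10^-5)/(4π·8.85×10^-12·(0.0887)²) = 1.84e7 N/C.

1.84e7 N/C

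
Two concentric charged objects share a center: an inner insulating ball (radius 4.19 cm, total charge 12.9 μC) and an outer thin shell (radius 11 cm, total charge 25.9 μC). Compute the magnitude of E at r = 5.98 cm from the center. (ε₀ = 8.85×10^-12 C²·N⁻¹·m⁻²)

3.24e7 N/C

By spherical symmetry E is radial; choose a Gaussian sphere of radius r = 5.98 cm (between the bodies, 4.19 cm < r < 11 cm).
The shell at 11 cm lies outside the Gaussian surface, so Q_enc = 12.9 μC = 1.29×10^-5 C.
By Gauss's law, ∮E·dA = E·4πr² = Q_enc/ε₀.
E = |Q_enc|/(4πε₀r²) = (1.29×10^-5)/(4π·8.85×10^-12·(0.0598)²) = 3.24×10^7 N/C.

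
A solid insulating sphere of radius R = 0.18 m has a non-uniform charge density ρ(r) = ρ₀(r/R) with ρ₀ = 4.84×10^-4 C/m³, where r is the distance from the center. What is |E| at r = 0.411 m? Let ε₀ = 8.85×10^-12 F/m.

By spherical symmetry E is radial; choose a Gaussian sphere of radius r = 0.411 m (r > R, all charge enclosed).
Q_enc = 4π ∫₀^R ρ₀(r'/R)^1 r'² dr' = 4πρ₀R³/4 = 8.868×10^-6 C.
Gauss's law: E·4πr² = Q_enc/ε₀.
E = |Q_enc|/(4πε₀r²) = (8.868×10^-6)/(4π·8.85×10^-12·(0.411)²) = 4.72×10^5 N/C.

E ≈ 4.72×10^5 V/m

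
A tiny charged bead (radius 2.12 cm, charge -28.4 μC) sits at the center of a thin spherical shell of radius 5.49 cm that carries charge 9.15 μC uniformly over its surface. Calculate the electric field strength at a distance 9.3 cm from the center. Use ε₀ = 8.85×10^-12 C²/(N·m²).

|E| ≈ 2.00e7 V/m

Take a concentric spherical Gaussian surface of radius r = 9.3 cm (r > 5.49 cm, enclosing both).
Q_enc = (-28.4 μC) + (9.15 μC) = -1.925×10^-5 C.
Applying ∮E·dA = Q_enc/ε₀ with Φ = E(4πr²):
E = |Q_enc|/(4πε₀r²) = (1.925×10^-5)/(4π·8.85×10^-12·(0.093)²) = 2.00e7 N/C.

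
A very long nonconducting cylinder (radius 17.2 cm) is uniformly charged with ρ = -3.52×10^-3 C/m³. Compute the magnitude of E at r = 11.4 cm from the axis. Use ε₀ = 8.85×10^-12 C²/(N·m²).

2.27×10^7 N/C

Coaxial Gaussian cylinder, radius r = 11.4 cm, length L (r < R).
Charge inside radius r per length L is ρ·πr²·L, so λ_enc = ρπr² = -1.437×10^-4 C/m.
Since E is radial and uniform over the curved surface, Φ = E·2πrL = Q_enc/ε₀ = λ_enc L/ε₀.
E = |λ_enc|/(2πε₀r) = (1.437e-4)/(2π·8.85×10^-12·0.114) = 2.27e7 N/C.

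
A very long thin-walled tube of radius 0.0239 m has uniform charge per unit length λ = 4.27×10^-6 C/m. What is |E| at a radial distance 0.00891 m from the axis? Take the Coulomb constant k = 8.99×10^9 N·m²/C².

Choose a coaxial cylinder of radius r = 0.00891 m (arbitrary length L) as the Gaussian surface (r < 0.0239 m, inside the shell).
No charge is enclosed, so Gauss's law gives E·2πrL = 0 ⇒ E = 0.

E = 0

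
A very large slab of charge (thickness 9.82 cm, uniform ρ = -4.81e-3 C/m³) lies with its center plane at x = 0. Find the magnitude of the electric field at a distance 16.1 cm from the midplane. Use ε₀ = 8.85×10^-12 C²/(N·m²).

E = 2.67×10^7 N/C

The point |x| = 16.1 cm lies outside the slab (half-thickness 0.0491 m). A symmetric pillbox spanning the full slab encloses Q_enc = ρ·d·A.
Flux = 2EA ⇒ E = |ρ|d/(2ε₀), independent of distance outside.
E = (4.81×10^-3)(0.0982)/(2·8.85×10^-12) = 2.67×10^7 N/C.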